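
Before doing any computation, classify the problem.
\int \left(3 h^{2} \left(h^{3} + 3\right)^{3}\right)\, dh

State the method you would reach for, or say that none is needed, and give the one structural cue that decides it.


Method: u-substitution — a chain-rule shadow: 3 h^{2} alongside a function of h^{3} + 3 means u = h^{3} + 3 unwinds the composition in one step. A patient expand-and-integrate also lands it; recognizing the inner expression is the shortcut.


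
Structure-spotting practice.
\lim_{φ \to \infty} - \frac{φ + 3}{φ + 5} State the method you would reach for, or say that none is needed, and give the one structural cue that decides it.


Diagnosis: dominant-term comparison — divide by the highest power of φ present: lower-order terms vanish and the dominant ratio remains. Differentiating the expression as a single quotient would eventually settle it as well; matching dominant growth settles it immediately.


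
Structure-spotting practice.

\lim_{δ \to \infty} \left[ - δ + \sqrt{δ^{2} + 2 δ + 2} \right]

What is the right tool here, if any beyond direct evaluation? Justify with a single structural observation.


Technique: conjugate multiplication — this difference gives up after one conjugate multiplication — the radical structure cancels against its conjugate.


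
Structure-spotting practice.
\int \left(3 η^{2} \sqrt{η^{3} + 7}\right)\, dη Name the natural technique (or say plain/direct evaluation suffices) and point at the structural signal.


Verdict: u-substitution — spotting that 3 η^{2} is a constant multiple of the derivative of η^{3} + 7 is the key observation — substitute u = η^{3} + 7 and the integral becomes one-dimensional in u.


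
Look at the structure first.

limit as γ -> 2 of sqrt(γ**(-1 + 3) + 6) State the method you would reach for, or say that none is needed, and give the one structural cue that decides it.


Diagnosis: no special technique — the expression is continuous at 2 — substitute and evaluate; no indeterminate form appears.


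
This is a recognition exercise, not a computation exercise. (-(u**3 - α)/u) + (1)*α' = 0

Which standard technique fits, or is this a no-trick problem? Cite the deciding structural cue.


Verdict: a linear integrating factor — the unknown enters only to the first power against a nonzero forcing term — the integrating-factor template applies directly.


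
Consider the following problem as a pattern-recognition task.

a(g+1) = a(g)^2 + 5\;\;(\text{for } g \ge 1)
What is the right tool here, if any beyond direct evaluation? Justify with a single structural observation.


Diagnosis: no special technique — each new value is a nonlinear function of earlier ones — scaling arguments and superposition both fail.


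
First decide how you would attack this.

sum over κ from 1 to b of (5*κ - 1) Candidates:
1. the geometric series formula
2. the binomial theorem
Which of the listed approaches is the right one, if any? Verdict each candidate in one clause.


Technique: no special technique — no ratio, no shift structure, no binomial pattern: sum the constant-multiple powers of κ with known formulas.
- the geometric series formula — consecutive terms are not related by a fixed multiplier.
- the binomial theorem: no binomial coefficients pair with matched powers.


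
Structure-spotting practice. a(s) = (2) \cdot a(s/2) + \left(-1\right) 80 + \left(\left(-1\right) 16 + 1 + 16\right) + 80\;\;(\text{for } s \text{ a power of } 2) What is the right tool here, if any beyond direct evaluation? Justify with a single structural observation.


Best approach: the master substitution — treat m = log base 2 of s as the new clock: one recursion step advances m by one while s scales by 2.


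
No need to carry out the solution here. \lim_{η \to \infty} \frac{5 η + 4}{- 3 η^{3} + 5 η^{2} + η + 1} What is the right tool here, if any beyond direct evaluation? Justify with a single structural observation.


Verdict: dominant-term comparison — divide by the highest power of η present: lower-order terms vanish and the dominant ratio remains. As a single quotient, the ∞/∞ shape would yield to repeated differentiation as well — the growth comparison gets there in one look.


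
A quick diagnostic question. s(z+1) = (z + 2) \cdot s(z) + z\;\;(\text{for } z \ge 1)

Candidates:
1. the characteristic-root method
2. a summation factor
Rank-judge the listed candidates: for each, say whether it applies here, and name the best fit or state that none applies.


Verdict: a summation factor — one-term recursion with variable weight z + 2 is solved by product normalization, not by root-finding.
- the characteristic-root method — the coefficients vary with the index, breaking the constant-coefficient structure the method needs.
- a summation factor: a fit — the right tool for this form.


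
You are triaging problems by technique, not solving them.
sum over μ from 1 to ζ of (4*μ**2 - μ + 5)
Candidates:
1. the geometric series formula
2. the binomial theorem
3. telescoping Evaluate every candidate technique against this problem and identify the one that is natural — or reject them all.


Technique: no special technique — Faulhaber territory: sum each constant-multiple power of μ with its closed-form formula, no trick required.
- the geometric series formula — the term-to-term ratio changes with the index, so the geometric formula cannot close it.
- the binomial theorem: there is no pair of bases whose matched powers would reassemble into a single binomial power.
- telescoping — the summand is not presented as a shifted difference — a telescoping rewrite may exist, but the displayed structure does not offer one.


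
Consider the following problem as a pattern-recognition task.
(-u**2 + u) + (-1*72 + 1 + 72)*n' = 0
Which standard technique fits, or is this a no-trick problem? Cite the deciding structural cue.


Technique: no special technique — solved for the derivative, n never appears on the right — this is a direct integration in u, not a differential-equations problem at heart.


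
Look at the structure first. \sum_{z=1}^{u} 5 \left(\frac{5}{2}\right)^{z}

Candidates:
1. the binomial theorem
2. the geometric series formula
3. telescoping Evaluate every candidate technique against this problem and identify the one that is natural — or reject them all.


Verdict: the geometric series formula — each term is \frac{5}{2} times the previous one, so the geometric-series formula applies directly.
- the binomial theorem — no binomial coefficients pair up with complementary powers here.
- the geometric series formula: yes, a natural case for it.
- telescoping — neither a shifted-difference shape nor integer-spaced poles are present.


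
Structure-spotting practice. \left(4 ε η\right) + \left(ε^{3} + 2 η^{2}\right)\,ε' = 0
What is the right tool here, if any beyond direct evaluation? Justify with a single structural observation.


Technique: the exact-equation method — check exactness first: here it holds (4 ε η, ε^{3} + 2 η^{2} have matching cross partials), so no integrating factor is needed.


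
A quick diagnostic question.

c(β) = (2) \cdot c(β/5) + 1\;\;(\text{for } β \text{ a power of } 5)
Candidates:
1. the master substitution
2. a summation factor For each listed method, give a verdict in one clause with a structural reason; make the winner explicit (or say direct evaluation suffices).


Technique: the master substitution — the argument shrinks by the factor 5, so measure the index on a logarithmic scale and the recursion becomes a shift.
- the master substitution: a fit — the right tool for this form.
- a summation factor — a divided-index call is outside the fixed-shift first-order family a summation factor normalizes.


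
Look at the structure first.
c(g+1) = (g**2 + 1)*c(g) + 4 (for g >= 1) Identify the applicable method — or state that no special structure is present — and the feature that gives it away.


Best approach: a summation factor — one-term recursion with variable weight g**2 + 1 is solved by product normalization, not by root-finding.


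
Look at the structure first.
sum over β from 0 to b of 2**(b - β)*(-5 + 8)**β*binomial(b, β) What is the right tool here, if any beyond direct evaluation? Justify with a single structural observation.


Diagnosis: the binomial theorem — terms weighting binomial(b, β) against matched powers of (-5 + 8) and 2 reassemble into ((-5 + 8) + 2)^b by the binomial theorem.


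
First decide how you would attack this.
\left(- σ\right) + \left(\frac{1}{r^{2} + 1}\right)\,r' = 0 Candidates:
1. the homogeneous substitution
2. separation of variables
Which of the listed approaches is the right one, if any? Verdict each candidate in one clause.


Best approach: separation of variables — solved for the derivative, the right side splits multiplicatively into a function of each variable alone — divide and integrate each side.
- the homogeneous substitution — rescaling both variables together changes the slope, so no ratio substitution collapses it.
- separation of variables: yes — fits the structure here.


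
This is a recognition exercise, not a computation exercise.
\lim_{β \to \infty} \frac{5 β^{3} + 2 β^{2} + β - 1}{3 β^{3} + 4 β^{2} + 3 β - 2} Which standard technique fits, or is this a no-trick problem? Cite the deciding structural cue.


Method: dominant-term comparison — as β grows, only the highest-degree terms matter — compare leading terms and read the limit off. Differentiating the expression as a single quotient would eventually settle it as well; matching dominant growth settles it immediately.


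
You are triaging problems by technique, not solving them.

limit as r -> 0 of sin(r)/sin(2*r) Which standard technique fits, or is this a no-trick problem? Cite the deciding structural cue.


Diagnosis: l'Hôpital's rule (0/0) — numerator and denominator both vanish at 0 — a genuine 0/0 form, which is exactly when l'Hôpital applies. A first-order expansion at the point is an equally standard path; the rule packages it.


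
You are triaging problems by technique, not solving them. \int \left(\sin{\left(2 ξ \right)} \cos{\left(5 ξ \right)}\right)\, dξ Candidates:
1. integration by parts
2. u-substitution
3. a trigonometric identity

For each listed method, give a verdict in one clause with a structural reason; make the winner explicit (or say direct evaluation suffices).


Technique: a trigonometric identity — mixed-frequency products such as \sin{\left(2 ξ \right)} \cos{\left(5 ξ \right)} are designed for the product-to-sum formula.
- integration by parts — not the fit here: there is no polynomial factor to ladder down — parts can still close the trigonometric product by recursion, though the identity rewrite is the direct route.
- u-substitution: no subexpression of the integrand serves as a whole-integral substitution inner — individual terms may offer their own, but none carries its derivative as a factor of the full integrand; a working change of variable would have to be constructed from outside the expression.
- a trigonometric identity — a fit — the right tool for this form.


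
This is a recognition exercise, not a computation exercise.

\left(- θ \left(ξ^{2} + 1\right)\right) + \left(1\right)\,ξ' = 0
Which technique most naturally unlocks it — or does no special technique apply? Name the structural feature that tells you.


Verdict: separation of variables — a product of single-variable factors, θ and ξ^{2} + 1 — the textbook separable form.


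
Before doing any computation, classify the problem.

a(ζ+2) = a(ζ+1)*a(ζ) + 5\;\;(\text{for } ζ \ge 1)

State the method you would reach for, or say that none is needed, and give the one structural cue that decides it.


Diagnosis: no special technique — the unknown sequence enters the update nonlinearly, so no linear method fits the recurrence as written — direct iteration remains.


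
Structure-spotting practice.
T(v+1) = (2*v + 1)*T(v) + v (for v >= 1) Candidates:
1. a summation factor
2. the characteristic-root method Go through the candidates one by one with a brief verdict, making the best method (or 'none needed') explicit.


Best approach: a summation factor — one-term recursion with variable weight 2*v + 1 is solved by product normalization, not by root-finding.
- a summation factor — applies; the problem has the shape this method handles.
- the characteristic-root method — the coefficients vary with the index, breaking the constant-coefficient structure the method needs.


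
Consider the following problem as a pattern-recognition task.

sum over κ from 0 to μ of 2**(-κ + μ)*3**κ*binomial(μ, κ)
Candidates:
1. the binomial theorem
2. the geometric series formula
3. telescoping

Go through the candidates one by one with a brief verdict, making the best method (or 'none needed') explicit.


Method: the binomial theorem — the binomial coefficients weight matched powers of 3 and 2, which is exactly the expansion of a binomial power.
- the binomial theorem — applicable, and directly so.
- the geometric series formula: the term-to-term ratio changes with the index, so the geometric formula cannot close it.
- telescoping — in the displayed form, no term reappears at a neighboring index to cancel against.


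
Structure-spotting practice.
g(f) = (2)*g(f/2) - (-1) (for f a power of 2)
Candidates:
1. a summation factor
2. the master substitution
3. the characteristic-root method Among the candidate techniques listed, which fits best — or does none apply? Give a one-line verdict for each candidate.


Best approach: the master substitution — a divide-and-conquer shape: argument f/2, so change variables with f = 2^m and solve the linear version.
- a summation factor — the recursion divides its index rather than shifting it — there is no previous-term chain for a summation factor to telescope.
- the master substitution: applies; the problem has the shape this method handles.
- the characteristic-root method: a divided-index call is not the fixed-shift linear shape that characteristic roots solve.


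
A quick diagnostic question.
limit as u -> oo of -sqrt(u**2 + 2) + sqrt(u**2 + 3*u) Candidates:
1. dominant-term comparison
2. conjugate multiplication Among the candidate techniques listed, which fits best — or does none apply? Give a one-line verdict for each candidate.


Verdict: conjugate multiplication — both pieces blow up but their difference is finite; the conjugate trick rationalizes sqrt(u**2 + 3*u) - sqrt(u**2 + 2).
- dominant-term comparison — this limit is not decided by comparing leading-term growth at infinity.
- conjugate multiplication: a fit — the right tool for this form.


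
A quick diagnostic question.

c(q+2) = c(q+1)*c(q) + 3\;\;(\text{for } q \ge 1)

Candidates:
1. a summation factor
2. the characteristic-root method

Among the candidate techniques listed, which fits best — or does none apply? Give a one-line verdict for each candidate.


Best approach: no special technique — the unknown sequence enters the update nonlinearly, so no linear method fits the recurrence as written — direct iteration remains.
- a summation factor — the recursion is nonlinear — outside the first-order linear family a summation factor addresses.
- the characteristic-root method — the recursion is nonlinear in the sequence values, so no linear-modes ansatz applies.


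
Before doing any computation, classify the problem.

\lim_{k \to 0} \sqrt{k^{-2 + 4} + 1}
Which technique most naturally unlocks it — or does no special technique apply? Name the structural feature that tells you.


Technique: no special technique — no denominator vanishes and nothing blows up at 0: direct substitution is the whole computation.


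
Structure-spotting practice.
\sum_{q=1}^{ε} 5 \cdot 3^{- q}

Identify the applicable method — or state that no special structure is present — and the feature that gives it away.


Method: the geometric series formula — consecutive terms stand in a fixed index-free ratio — the geometric sum formula closes it.


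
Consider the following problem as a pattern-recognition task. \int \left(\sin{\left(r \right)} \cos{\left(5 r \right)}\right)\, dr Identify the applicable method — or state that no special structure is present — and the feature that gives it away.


Diagnosis: a trigonometric identity — mixed-frequency products such as \sin{\left(r \right)} \cos{\left(5 r \right)} are designed for the product-to-sum formula.


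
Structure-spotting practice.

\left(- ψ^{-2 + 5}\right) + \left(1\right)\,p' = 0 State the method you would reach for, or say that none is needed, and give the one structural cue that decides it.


Verdict: no special technique — solved for the derivative, p never appears on the right — this is a direct integration in ψ, not a differential-equations problem at heart.


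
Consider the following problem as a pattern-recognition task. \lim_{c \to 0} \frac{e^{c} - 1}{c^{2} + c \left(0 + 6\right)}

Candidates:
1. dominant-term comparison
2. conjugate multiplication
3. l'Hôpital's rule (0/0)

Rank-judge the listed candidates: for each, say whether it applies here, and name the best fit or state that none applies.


Best approach: l'Hôpital's rule (0/0) — numerator and denominator both vanish at 0 — a genuine 0/0 form, which is exactly when l'Hôpital applies. Expanding numerator and denominator to first order gives the same value — the rule automates exactly that.
- dominant-term comparison: no dominant-degree comparison decides it.
- conjugate multiplication — there are no radicals in tension whose conjugate would simplify matters.
- l'Hôpital's rule (0/0) — yes, a natural case for it.


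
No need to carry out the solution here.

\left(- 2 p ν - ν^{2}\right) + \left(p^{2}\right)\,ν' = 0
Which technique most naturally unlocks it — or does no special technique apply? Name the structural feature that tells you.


Diagnosis: the homogeneous substitution — the slope's numerator and denominator have matching total degree, so it depends only on ν/p and the ratio substitution collapses it. Rearranged, this also fits the Bernoulli template directly; the homogeneous substitution reads the structure without the rearrangement.


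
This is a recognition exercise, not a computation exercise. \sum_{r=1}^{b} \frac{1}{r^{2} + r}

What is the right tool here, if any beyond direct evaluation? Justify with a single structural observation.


Best approach: telescoping — rewrite \frac{1}{r^{2} + r} as simple fractions and successive terms eat each other — only the edges survive.


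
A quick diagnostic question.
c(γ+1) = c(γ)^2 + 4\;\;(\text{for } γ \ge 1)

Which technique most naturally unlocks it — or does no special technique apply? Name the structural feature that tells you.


Method: no special technique — no ansatz, no master substitution, no summation factor survives the nonlinearity here.


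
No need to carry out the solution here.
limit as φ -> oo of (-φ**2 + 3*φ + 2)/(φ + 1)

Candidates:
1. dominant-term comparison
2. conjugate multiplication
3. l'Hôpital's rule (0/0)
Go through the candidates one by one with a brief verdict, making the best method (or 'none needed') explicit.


Technique: dominant-term comparison — divide by the highest power of φ present: lower-order terms vanish and the dominant ratio remains.
- dominant-term comparison: a fit — the right tool for this form.
- conjugate multiplication — rationalization has no target — no divergent radical difference appears.
- l'Hôpital's rule (0/0) — no 0/0 form appears: written as one quotient, top and bottom both grow without bound, and the ratio is decided by their leading terms.


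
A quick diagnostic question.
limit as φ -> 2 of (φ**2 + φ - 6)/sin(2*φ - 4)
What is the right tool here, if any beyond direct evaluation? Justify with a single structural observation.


Technique: l'Hôpital's rule (0/0) — the 0/0 form at 2 is the signature situation for l'Hôpital's rule. The standard small-argument limits would also carry it; the rule is the systematic route.


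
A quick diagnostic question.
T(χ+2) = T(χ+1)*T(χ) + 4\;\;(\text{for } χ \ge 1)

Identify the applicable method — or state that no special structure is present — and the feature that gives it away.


Best approach: no special technique — the sequence value feeds back through itself nonlinearly — linear superposition fails, and every superposition-based closed form fails with it.


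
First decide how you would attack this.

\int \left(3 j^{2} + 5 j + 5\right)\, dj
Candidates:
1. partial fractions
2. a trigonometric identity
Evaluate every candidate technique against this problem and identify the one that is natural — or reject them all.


Best approach: no special technique — nothing composite, nothing rational, nothing trigonometric — each constant-multiple power of j integrates by the power rule alone.
- partial fractions — the expression is not a ratio of polynomials that decomposes further.
- a trigonometric identity: there is no trigonometric structure at all — the integrand carries no sine or cosine to rewrite.


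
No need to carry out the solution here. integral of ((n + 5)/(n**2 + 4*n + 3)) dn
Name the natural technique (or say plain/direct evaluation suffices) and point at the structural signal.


Method: partial fractions — the denominator n**2 + 4*n + 3 factors, so the quotient decomposes into elementary partial fractions term by term.


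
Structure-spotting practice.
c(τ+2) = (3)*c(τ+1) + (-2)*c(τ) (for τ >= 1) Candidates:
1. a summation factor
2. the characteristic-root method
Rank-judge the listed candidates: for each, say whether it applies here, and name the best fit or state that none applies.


Best approach: the characteristic-root method — no index-dependence in the weights and nothing inhomogeneous: classic characteristic-equation setup.
- a summation factor: the recurrence reaches back more than one step, outside the first-order family a summation factor normalizes.
- the characteristic-root method: applicable, and directly so.


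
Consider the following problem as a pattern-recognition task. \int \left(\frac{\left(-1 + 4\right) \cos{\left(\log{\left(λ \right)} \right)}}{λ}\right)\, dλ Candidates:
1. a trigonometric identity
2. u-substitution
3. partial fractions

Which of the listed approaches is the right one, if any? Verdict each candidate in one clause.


Verdict: u-substitution — collected, the integrand has one factor that is, up to a constant, the derivative of an inner expression the rest depends on — substitute for that inner expression.
- a trigonometric identity: the trigonometric factor has no even power to reduce and no cross-frequency product to convert — the standard power-reduction and product-to-sum identities do not engage it.
- u-substitution: yes — fits the structure here.
- partial fractions — there is no rational-function structure to decompose.


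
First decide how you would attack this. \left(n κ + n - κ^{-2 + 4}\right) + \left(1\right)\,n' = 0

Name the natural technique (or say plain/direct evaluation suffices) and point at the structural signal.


Method: a linear integrating factor — linear in the unknown with genuine forcing: multiply through by the exponential of the integrated coefficient and the left side closes into one derivative.


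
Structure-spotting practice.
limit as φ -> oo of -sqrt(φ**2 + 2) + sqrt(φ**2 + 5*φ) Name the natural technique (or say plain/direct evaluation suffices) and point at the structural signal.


Verdict: conjugate multiplication — an infinity-minus-infinity difference with a surviving radical — multiply by the conjugate to cancel the divergence.


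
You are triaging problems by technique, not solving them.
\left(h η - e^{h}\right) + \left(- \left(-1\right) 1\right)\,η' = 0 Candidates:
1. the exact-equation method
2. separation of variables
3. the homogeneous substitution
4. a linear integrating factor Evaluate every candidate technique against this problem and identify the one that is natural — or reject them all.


Best approach: a linear integrating factor — first power of η, nonzero forcing: the integrating-factor recipe applies verbatim with p = h.
- the exact-equation method — the mixed-partials test fails on this split — it is not an exact differential as presented.
- separation of variables — no algebra isolates the independent variable on one side and the unknown on the other.
- the homogeneous substitution: solved for the derivative, the right side changes under joint scaling of the two variables.
- a linear integrating factor: applicable, and directly so.


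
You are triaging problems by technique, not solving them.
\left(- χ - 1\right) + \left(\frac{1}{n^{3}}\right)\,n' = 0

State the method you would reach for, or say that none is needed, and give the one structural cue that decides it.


Method: separation of variables — solved for the derivative, the right side splits multiplicatively into a function of each variable alone — divide and integrate each side. An exactness check succeeds on this form as well — separation and the potential function arrive at the same answer, separation more directly.


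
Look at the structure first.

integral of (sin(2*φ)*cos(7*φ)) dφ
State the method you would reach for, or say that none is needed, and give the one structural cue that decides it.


Verdict: a trigonometric identity — two different frequencies multiply in sin(2*φ)*cos(7*φ); the product-to-sum formula separates them.


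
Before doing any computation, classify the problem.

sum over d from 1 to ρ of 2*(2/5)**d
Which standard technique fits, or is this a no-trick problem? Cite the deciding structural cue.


Technique: the geometric series formula — consecutive terms stand in a fixed index-free ratio — the geometric sum formula closes it.


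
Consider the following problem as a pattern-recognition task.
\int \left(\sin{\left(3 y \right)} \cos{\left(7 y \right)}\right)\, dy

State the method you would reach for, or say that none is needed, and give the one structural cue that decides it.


Verdict: a trigonometric identity — two different frequencies multiply in \sin{\left(3 y \right)} \cos{\left(7 y \right)}; the product-to-sum formula separates them.


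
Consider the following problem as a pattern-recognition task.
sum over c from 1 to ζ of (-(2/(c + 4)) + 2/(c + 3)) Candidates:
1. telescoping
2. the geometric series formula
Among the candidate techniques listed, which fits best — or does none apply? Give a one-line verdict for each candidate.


Method: telescoping — spot the paired structure — each term adds 2/(c + 3) and subtracts its successor value, which the next term restores: the definition of a telescoping chain.
- telescoping: applicable, and directly so.
- the geometric series formula — consecutive terms are not related by a fixed multiplier.


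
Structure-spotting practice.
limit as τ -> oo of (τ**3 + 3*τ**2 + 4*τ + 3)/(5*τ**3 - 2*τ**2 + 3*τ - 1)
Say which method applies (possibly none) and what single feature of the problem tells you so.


Diagnosis: dominant-term comparison — divide by the highest power of τ present: lower-order terms vanish and the dominant ratio remains. l'Hôpital's at-infinity variant applies to the expression viewed as a single quotient; the leading-term comparison is the direct route.


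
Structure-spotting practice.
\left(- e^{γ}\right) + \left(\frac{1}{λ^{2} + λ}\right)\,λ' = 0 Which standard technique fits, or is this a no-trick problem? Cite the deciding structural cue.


Diagnosis: separation of variables — one side of the product carries the independent variable, the other the unknown — the textbook separation shape. This doubles as a Bernoulli equation in the unknown as written; dividing and integrating works on it directly.


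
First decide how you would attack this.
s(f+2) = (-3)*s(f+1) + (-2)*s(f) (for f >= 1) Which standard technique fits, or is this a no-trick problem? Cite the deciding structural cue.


Verdict: the characteristic-root method — shift-invariance with fixed coefficients calls for exponential trials; the characteristic polynomial finds every r^f.


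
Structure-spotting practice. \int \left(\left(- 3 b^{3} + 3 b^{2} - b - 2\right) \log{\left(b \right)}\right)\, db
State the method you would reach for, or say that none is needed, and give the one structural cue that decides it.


Method: integration by parts — take \log{\left(b \right)} as the piece to differentiate: what remains is a power-rule integral in disguise.


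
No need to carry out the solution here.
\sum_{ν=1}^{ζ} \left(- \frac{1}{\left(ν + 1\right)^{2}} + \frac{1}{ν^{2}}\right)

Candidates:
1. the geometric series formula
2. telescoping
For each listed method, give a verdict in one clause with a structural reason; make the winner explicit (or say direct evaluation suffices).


Best approach: telescoping — write out three consecutive terms and watch the interior cancel: the advanced copy one term subtracts reappears as the very next term's leading piece, pair after pair.
- the geometric series formula — the ratio of consecutive terms depends on the index.
- telescoping — applies; the problem has the shape this method handles.


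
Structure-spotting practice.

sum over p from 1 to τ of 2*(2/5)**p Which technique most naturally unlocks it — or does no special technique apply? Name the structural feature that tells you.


Method: the geometric series formula — each summand is the previous one scaled by 2/5; that constant multiplier is itself the geometric structure.


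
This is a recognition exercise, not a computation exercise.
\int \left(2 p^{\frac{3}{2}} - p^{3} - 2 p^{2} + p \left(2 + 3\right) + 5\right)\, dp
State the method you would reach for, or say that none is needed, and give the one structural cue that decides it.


Best approach: no special technique — every term is a constant multiple of a power of p; term-wise power-rule integration needs no preliminary transformation.


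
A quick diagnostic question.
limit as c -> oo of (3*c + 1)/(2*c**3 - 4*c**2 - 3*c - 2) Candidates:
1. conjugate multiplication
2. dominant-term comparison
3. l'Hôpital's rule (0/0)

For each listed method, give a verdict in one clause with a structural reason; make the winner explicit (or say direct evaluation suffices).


Best approach: dominant-term comparison — divide by the highest power of c present: lower-order terms vanish and the dominant ratio remains.
- conjugate multiplication — no divergent radical difference is present for a conjugate pair to cancel.
- dominant-term comparison: applicable, and directly so.
- l'Hôpital's rule (0/0) — as a single quotient the expression runs to ∞/∞ at the limit point — an at-infinity form of the rule would apply, though the leading-growth comparison is the direct reading.


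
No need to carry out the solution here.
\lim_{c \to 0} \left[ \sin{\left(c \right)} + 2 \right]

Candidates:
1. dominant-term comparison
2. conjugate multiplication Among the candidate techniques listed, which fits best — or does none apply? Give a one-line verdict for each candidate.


Diagnosis: no special technique — nothing blocks direct substitution at 0: plug in and finish.
- dominant-term comparison — this limit is not decided by comparing leading-term growth at infinity.
- conjugate multiplication — there is no infinity-minus-infinity radical difference to rationalize.


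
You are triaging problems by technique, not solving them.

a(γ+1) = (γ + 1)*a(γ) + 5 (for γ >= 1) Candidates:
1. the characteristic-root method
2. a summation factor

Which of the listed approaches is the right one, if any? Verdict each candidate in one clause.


Technique: a summation factor — it is first-order linear but the coefficient γ + 1 depends on the index, so multiply through by a summation factor to telescope it.
- the characteristic-root method: an index-dependent weight blocks the pure exponential ansatz.
- a summation factor: applicable, and directly so.


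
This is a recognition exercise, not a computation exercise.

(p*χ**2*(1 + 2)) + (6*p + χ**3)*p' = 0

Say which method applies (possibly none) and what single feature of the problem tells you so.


Method: the exact-equation method — equality of cross partials is the green light — assemble the potential function term by term.


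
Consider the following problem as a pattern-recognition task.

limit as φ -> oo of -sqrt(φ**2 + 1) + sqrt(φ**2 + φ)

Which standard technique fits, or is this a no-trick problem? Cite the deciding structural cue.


Best approach: conjugate multiplication — two divergent pieces with a minus sign between them and a radical in the mix: rationalize sqrt(φ**2 + φ) - sqrt(φ**2 + 1) before any limit law applies.


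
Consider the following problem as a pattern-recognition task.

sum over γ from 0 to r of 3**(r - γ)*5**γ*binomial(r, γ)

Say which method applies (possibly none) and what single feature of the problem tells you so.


Method: the binomial theorem — the summand is term γ of a binomial expansion in 5 and 3; the whole sum is a single power.


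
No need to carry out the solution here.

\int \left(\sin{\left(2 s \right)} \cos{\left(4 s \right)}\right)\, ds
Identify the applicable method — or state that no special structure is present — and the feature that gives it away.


Method: a trigonometric identity — two sinusoids at different rates multiply in \sin{\left(2 s \right)} \cos{\left(4 s \right)}; the product-to-sum identity uncouples them.


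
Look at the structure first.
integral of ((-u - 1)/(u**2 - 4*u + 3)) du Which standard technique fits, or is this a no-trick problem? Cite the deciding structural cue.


Verdict: partial fractions — break u**2 - 4*u + 3 into its roots and the integral splits into logarithm-sized bites.


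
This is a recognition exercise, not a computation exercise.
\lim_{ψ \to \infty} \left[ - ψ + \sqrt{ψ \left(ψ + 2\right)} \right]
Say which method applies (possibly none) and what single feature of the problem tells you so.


Verdict: conjugate multiplication — an infinity-minus-infinity difference with a surviving radical — multiply by the conjugate to cancel the divergence.


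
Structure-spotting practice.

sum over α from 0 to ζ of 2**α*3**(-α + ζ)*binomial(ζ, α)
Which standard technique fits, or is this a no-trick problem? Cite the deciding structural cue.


Method: the binomial theorem — the binomial coefficients weight matched powers of 2 and 3, which is exactly the expansion of a binomial power.


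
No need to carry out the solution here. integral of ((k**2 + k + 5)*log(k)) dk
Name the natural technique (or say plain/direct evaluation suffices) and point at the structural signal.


Method: integration by parts — a polynomial next to log(k): integrate the polynomial, differentiate the log, and the integral simplifies in one pass.


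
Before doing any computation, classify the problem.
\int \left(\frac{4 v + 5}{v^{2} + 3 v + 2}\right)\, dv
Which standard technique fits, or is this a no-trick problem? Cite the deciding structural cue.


Technique: partial fractions — a proper rational integrand whose denominator splits into simpler factors — decompose into partial fractions first.


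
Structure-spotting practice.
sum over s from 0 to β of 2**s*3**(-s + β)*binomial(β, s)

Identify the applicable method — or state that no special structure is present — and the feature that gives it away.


Technique: the binomial theorem — terms weighting binomial(β, s) against matched powers of 2 and 3 reassemble into (2 + 3)^β by the binomial theorem.


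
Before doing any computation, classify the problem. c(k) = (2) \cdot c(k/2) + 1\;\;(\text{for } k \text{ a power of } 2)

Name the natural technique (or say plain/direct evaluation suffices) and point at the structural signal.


Best approach: the master substitution — treat m = log base 2 of k as the new clock: one recursion step advances m by one while k scales by 2.


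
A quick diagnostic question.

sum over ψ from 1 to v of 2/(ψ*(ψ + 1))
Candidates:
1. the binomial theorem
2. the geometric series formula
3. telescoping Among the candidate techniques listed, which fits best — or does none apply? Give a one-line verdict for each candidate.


Method: telescoping — 2/(ψ*(ψ + 1)) is a collapsed telescope: expand it into simple fractions to see the cancellation.
- the binomial theorem — the summand does not match any term pattern of an expanded binomial power.
- the geometric series formula — consecutive terms are not related by a fixed multiplier.
- telescoping: applicable, and directly so.


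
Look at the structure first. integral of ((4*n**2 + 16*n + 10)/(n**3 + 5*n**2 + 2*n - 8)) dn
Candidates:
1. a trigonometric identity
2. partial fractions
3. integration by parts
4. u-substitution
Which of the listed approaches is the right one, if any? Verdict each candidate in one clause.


Method: partial fractions — the denominator n**3 + 5*n**2 + 2*n - 8 factors, so the quotient decomposes into elementary partial fractions term by term.
- a trigonometric identity — no sine or cosine appears, so there is nothing for a trigonometric identity to act on.
- partial fractions — yes, a natural case for it.
- integration by parts: no split into a nonconstant polynomial times one of the standard kernels — exp, sine, or cosine of a linear argument, or a logarithm — applies here.
- u-substitution: no subexpression of the integrand serves as a whole-integral substitution inner — individual terms may offer their own, but none carries its derivative as a factor of the full integrand; a working change of variable would have to be constructed from outside the expression.


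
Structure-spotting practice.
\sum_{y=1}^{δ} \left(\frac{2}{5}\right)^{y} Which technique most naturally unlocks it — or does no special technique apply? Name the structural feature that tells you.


Technique: the geometric series formula — the ratio of consecutive terms is the constant \frac{2}{5}, independent of the index — a geometric sum.


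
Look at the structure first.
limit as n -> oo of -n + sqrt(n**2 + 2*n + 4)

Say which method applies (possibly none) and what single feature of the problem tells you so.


Technique: conjugate multiplication — divergence minus divergence hides a finite answer — expose it by pairing sqrt(n**2 + 2*n + 4) - n with its conjugate.


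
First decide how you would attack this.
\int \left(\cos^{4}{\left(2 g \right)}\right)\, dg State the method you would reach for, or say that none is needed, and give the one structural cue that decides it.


Method: a trigonometric identity — the even trigonometric power \cos^{4}{\left(2 g \right)} reduces by a double-angle identity before any integration is attempted.


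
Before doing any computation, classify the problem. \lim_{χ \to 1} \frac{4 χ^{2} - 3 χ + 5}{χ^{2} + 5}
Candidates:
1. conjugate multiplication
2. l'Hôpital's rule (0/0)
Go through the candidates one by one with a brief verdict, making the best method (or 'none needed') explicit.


Verdict: no special technique — no zero denominators, no indeterminate clash at 1 — substitute and read off the value.
- conjugate multiplication: multiplying by a conjugate would not remove any indeterminacy here.
- l'Hôpital's rule (0/0) — substituting the point gives a finite value outright — there is no indeterminate clash to repair.


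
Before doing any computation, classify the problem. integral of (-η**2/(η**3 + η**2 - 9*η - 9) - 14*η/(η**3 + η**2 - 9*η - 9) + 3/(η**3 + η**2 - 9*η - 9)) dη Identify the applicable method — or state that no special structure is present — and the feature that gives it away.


Technique: partial fractions — a proper rational integrand over the factorable η**3 + η**2 - 9*η - 9: partial fractions reduce it to elementary pieces.
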